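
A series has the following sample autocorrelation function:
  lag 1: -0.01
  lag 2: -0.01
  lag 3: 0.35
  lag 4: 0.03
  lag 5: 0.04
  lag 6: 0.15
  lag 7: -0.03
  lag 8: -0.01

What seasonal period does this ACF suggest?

3

The largest autocorrelation is r_3 = 0.35, with a weaker echo at lag 6 (0.15); the remaining lags stay at or below 0.04.
The dominant spike at lag 3 indicates a seasonal period of 3.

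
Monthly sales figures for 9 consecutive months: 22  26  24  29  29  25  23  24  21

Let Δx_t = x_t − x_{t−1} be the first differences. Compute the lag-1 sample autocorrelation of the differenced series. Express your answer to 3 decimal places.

-0.204

First differences Δx: 4, -2, 5, 0, -4, -2, 1, -3
Mean of differences = -0.1250
Numerator Σ(Δx_t−Δx̄)(Δx_{t+1}−Δx̄) = -15.2656
Denominator Σ(Δx_t−Δx̄)² = 74.8750
r_1(Δx) = -15.2656 / 74.8750 = -0.204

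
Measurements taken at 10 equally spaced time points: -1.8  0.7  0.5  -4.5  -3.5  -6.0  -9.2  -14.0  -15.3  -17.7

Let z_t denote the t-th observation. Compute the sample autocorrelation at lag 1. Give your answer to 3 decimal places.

Mean z̄ = (-1.8 + 0.7 + 0.5 − 4.5 − 3.5 − 6.0 − 9.2 − 14.0 − 15.3 − 17.7)/10 = -7.0800
Numerator Σ_{t=1}^{9}(z_t−z̄)(z_{t+1}−z̄) = 289.2696
Denominator Σ(z_t−z̄)² = 399.2360
r_1 = 289.2696 / 399.2360 = 0.725

0.725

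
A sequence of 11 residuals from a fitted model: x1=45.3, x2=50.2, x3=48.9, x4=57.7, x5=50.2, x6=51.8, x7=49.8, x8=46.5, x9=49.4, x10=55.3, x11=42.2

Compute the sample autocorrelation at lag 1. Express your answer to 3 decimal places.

Mean x̄ = (45.3 + 50.2 + 48.9 + 57.7 + 50.2 + 51.8 + 49.8 + 46.5 + 49.4 + 55.3 + 42.2)/11 = 49.7545
Numerator Σ_{t=1}^{10}(x_t−x̄)(x_{t+1}−x̄) = -47.4648
Denominator Σ(x_t−x̄)² = 186.8273
r_1 = -47.4648 / 186.8273 = -0.254

-0.254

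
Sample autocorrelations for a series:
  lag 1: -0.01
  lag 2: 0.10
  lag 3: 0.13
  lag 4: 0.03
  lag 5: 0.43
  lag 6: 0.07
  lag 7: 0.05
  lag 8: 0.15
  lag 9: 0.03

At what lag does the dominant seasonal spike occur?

5

The largest autocorrelation is r_5 = 0.43; the remaining lags stay at or below 0.15.
The dominant spike at lag 5 indicates a seasonal period of 5.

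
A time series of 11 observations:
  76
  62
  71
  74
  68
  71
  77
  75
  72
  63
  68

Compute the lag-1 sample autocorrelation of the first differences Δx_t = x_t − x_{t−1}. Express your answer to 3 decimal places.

-0.294

First differences Δx: -14, 9, 3, -6, 3, 6, -2, -3, -9, 5
Mean of differences = -0.8000
Numerator Σ(Δx_t−Δx̄)(Δx_{t+1}−Δx̄) = -140.8400
Denominator Σ(Δx_t−Δx̄)² = 479.6000
r_1(Δx) = -140.8400 / 479.6000 = -0.294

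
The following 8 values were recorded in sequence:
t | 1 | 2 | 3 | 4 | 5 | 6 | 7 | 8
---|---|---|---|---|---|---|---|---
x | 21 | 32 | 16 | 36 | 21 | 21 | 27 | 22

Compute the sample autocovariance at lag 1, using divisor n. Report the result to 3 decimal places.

Mean x̄ = (21 + 32 + 16 + 36 + 21 + 21 + 27 + 22)/8 = 24.5000
Deviations: -3.5000, 7.5000, -8.5000, 11.5000, -3.5000, -3.5000, 2.5000, -2.5000
Σ_{t=1}^{7}(x_t−x̄)(x_{t+1}−x̄) = -230.7500
γ_1 = -230.7500 / 8 = -28.844

-28.844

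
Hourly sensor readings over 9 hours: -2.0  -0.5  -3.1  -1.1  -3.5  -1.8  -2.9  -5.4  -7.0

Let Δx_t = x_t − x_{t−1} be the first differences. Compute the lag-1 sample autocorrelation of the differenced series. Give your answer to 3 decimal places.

First differences Δx: 1.5, -2.6, 2.0, -2.4, 1.7, -1.1, -2.5, -1.6
Mean of differences = -0.6250
Numerator Σ(Δx_t−Δx̄)(Δx_{t+1}−Δx̄) = -16.5531
Denominator Σ(Δx_t−Δx̄)² = 28.5550
r_1(Δx) = -16.5531 / 28.5550 = -0.580

-0.580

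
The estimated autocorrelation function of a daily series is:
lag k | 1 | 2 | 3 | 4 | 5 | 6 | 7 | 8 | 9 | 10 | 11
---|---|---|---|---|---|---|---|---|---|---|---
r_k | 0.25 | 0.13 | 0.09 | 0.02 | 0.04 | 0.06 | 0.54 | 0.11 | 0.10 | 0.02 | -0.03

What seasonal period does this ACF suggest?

7

The largest autocorrelation is r_7 = 0.54; the remaining lags stay at or below 0.25. The elevated value at lag 1 (0.25), dropping to 0.13 at lag 2, reflects decaying short-term dependence rather than seasonality.
The dominant spike at lag 7 indicates a seasonal period of 7.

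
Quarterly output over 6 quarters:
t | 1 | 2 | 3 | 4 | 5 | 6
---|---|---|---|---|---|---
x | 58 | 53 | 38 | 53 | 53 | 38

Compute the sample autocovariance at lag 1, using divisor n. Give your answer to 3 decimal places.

-13.310

Mean x̄ = (58 + 53 + 38 + 53 + 53 + 38)/6 = 48.8333
Deviations: 9.1667, 4.1667, -10.8333, 4.1667, 4.1667, -10.8333
Σ_{t=1}^{5}(x_t−x̄)(x_{t+1}−x̄) = -79.8611
γ_1 = -79.8611 / 6 = -13.310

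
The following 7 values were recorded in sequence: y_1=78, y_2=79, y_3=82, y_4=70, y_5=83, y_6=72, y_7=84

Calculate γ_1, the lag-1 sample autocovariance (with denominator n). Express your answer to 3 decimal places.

Mean ȳ = (78 + 79 + 82 + 70 + 83 + 72 + 84)/7 = 78.2857
Deviations: -0.2857, 0.7143, 3.7143, -8.2857, 4.7143, -6.2857, 5.7143
Σ_{t=1}^{6}(y_t−ȳ)(y_{t+1}−ȳ) = -132.9388
γ_1 = -132.9388 / 7 = -18.991

-18.991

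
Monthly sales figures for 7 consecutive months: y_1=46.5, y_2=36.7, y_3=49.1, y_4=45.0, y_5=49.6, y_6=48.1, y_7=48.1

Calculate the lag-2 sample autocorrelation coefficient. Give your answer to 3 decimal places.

Mean ȳ = (46.5 + 36.7 + 49.1 + 45.0 + 49.6 + 48.1 + 48.1)/7 = 46.1571
Σ(y_t−ȳ)(y_{t+2}−ȳ) = (1.0090) + (10.9433) + (10.1318) + (-2.2482) + (6.6890) = 26.5249
Denominator Σ(y_t−ȳ)² = 118.9571
r_2 = 26.5249 / 118.9571 = 0.223

0.223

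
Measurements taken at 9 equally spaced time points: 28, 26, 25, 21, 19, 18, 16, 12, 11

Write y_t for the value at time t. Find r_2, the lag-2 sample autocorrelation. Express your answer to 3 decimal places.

0.324

Mean ȳ = (28 + 26 + 25 + 21 + 19 + 18 + 16 + 12 + 11)/9 = 19.5556
Σ(y_t−ȳ)(y_{t+2}−ȳ) = (45.9753) + (9.3086) + (-3.0247) + (-2.2469) + (1.9753) + (11.7531) + (30.4198) = 94.1605
Denominator Σ(y_t−ȳ)² = 290.2222
r_2 = 94.1605 / 290.2222 = 0.324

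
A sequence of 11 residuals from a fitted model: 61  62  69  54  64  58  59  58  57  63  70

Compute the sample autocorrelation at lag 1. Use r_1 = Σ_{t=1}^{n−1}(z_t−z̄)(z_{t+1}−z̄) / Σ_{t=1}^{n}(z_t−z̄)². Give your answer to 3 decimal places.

-0.173

Mean z̄ = (61 + 62 + 69 + 54 + 64 + 58 + 59 + 58 + 57 + 63 + 70)/11 = 61.3636
Numerator Σ_{t=1}^{10}(z_t−z̄)(z_{t+1}−z̄) = -42.3140
Denominator Σ(z_t−z̄)² = 244.5455
r_1 = -42.3140 / 244.5455 = -0.173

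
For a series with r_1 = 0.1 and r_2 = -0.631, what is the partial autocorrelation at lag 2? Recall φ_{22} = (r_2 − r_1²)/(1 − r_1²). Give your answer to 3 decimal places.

φ_{22} = (r_2 − r_1²) / (1 − r_1²)
r_1² = (0.1)² = 0.01
Numerator = -0.631 − 0.0100 = -0.6410; denominator = 1 − 0.0100 = 0.9900
φ_{22} = -0.6410 / 0.9900 = -0.647

-0.647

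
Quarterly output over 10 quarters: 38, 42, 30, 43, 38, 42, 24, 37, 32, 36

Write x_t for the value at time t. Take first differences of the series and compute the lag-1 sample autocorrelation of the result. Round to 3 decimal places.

First differences Δx: 4, -12, 13, -5, 4, -18, 13, -5, 4
Mean of differences = -0.2222
Numerator Σ(Δx_t−Δx̄)(Δx_{t+1}−Δx̄) = -682.2716
Denominator Σ(Δx_t−Δx̄)² = 903.5556
r_1(Δx) = -682.2716 / 903.5556 = -0.755

-0.755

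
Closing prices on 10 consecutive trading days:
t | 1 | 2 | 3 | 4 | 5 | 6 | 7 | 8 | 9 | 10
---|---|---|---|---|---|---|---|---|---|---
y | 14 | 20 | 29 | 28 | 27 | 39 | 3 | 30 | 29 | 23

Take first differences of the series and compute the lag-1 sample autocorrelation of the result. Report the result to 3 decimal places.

-0.605

First differences Δy: 6, 9, -1, -1, 12, -36, 27, -1, -6
Mean of differences = 1.0000
Numerator Σ(Δy_t−Δȳ)(Δy_{t+1}−Δȳ) = -1401.0000
Denominator Σ(Δy_t−Δȳ)² = 2316.0000
r_1(Δy) = -1401.0000 / 2316.0000 = -0.605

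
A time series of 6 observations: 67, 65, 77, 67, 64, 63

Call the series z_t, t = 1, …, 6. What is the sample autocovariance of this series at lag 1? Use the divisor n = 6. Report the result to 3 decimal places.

Mean z̄ = (67 + 65 + 77 + 67 + 64 + 63)/6 = 67.1667
Σ_{t=1}^{5}(z_t−z̄)(z_{t+1}−z̄) = -8.8611
γ_1 = -8.8611 / 6 = -1.477

-1.477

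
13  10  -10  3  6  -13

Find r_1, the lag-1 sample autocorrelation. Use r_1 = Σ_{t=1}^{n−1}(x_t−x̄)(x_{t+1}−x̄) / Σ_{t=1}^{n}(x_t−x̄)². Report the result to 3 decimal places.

Mean x̄ = (13 + 10 − 10 + 3 + 6 − 13)/6 = 1.5000
Numerator Σ_{t=1}^{5}(x_t−x̄)(x_{t+1}−x̄) = -75.7500
Denominator Σ(x_t−x̄)² = 569.5000
r_1 = -75.7500 / 569.5000 = -0.133

-0.133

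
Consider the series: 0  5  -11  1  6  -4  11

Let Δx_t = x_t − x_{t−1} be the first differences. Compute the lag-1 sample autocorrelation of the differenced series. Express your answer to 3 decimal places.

-0.528

First differences Δx: 5, -16, 12, 5, -10, 15
Mean of differences = 1.8333
Numerator Σ(Δx_t−Δx̄)(Δx_{t+1}−Δx̄) = -398.8611
Denominator Σ(Δx_t−Δx̄)² = 754.8333
r_1(Δx) = -398.8611 / 754.8333 = -0.528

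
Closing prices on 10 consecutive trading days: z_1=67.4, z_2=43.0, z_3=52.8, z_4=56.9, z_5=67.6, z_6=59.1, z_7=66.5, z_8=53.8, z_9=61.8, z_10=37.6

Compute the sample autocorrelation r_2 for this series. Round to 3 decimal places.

Mean z̄ = (67.4 + 43.0 + 52.8 + 56.9 + 67.6 + 59.1 + 66.5 + 53.8 + 61.8 + 37.6)/10 = 56.6500
Numerator Σ_{t=1}^{8}(z_t−z̄)(z_{t+2}−z̄) = 119.5500
Denominator Σ(z_t−z̄)² = 937.2450
r_2 = 119.5500 / 937.2450 = 0.128

0.128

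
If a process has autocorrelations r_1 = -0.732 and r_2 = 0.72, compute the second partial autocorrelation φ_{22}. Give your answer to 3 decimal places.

φ_{22} = (r_2 − r_1²) / (1 − r_1²)
r_1² = (-0.732)² = 0.535824
Numerator = 0.72 − 0.5358 = 0.1842; denominator = 1 − 0.5358 = 0.4642
φ_{22} = 0.1842 / 0.4642 = 0.397

0.397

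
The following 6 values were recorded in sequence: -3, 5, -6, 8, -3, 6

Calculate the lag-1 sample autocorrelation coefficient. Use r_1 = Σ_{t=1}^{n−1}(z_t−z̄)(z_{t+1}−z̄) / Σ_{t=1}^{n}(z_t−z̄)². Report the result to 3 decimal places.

-0.826

Mean z̄ = (-3 + 5 − 6 + 8 − 3 + 6)/6 = 1.1667
Deviations from mean: -4.1667, 3.8333, -7.1667, 6.8333, -4.1667, 4.8333
Numerator Σ_{t=1}^{5}(z_t−z̄)(z_{t+1}−z̄) = -141.0278
Denominator Σ(z_t−z̄)² = 170.8333
r_1 = -141.0278 / 170.8333 = -0.826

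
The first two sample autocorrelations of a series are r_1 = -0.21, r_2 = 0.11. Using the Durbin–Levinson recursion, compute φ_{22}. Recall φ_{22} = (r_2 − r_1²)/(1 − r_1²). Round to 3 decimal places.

0.069

φ_{22} = (r_2 − r_1²) / (1 − r_1²)
r_1² = (-0.21)² = 0.0441
Numerator = 0.11 − 0.0441 = 0.0659; denominator = 1 − 0.0441 = 0.9559
φ_{22} = 0.0659 / 0.9559 = 0.069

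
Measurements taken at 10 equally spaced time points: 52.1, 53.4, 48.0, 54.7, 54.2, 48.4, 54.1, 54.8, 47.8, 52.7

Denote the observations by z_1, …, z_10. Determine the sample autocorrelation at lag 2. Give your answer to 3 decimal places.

Mean z̄ = (52.1 + 53.4 + 48.0 + 54.7 + 54.2 + 48.4 + 54.1 + 54.8 + 47.8 + 52.7)/10 = 52.0200
Numerator Σ_{t=1}^{8}(z_t−z̄)(z_{t+2}−z̄) = -27.5048
Denominator Σ(z_t−z̄)² = 73.4360
r_2 = -27.5048 / 73.4360 = -0.375

-0.375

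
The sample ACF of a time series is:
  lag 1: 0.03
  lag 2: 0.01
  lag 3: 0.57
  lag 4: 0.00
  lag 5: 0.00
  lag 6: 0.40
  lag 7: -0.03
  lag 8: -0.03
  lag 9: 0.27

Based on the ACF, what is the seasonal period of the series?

The largest autocorrelation is r_3 = 0.57, with weaker echoes at lags 6 (0.40) and 9 (0.27); the remaining lags stay at or below 0.03.
The dominant spike at lag 3 indicates a seasonal period of 3.

3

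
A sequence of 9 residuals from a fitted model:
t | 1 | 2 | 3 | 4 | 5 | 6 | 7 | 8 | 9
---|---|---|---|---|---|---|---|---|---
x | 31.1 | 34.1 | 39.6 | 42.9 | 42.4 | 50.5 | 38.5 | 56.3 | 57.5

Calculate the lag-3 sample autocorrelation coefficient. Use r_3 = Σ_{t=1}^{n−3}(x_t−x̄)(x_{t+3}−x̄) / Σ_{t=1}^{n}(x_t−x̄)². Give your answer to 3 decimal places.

0.110

Mean x̄ = (31.1 + 34.1 + 39.6 + 42.9 + 42.4 + 50.5 + 38.5 + 56.3 + 57.5)/9 = 43.6556
Numerator Σ_{t=1}^{6}(x_t−x̄)(x_{t+3}−x̄) = 76.5030
Denominator Σ(x_t−x̄)² = 692.5222
r_3 = 76.5030 / 692.5222 = 0.110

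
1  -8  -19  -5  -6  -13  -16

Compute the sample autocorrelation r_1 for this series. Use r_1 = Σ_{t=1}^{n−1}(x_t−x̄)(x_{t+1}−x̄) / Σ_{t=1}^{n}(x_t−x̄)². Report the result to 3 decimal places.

-0.051

Mean x̄ = (1 − 8 − 19 − 5 − 6 − 13 − 16)/7 = -9.4286
Deviations from mean: 10.4286, 1.4286, -9.5714, 4.4286, 3.4286, -3.5714, -6.5714
Σ(x_t−x̄)(x_{t+1}−x̄) = (14.8980) + (-13.6735) + (-42.3878) + (15.1837) + (-12.2449) + (23.4694) = -14.7551
Denominator Σ(x_t−x̄)² = 289.7143
r_1 = -14.7551 / 289.7143 = -0.051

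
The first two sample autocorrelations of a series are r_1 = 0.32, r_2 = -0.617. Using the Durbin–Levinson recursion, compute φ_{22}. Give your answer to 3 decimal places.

φ_{22} = (r_2 − r_1²) / (1 − r_1²)
r_1² = (0.32)² = 0.1024
Numerator = -0.617 − 0.1024 = -0.7194; denominator = 1 − 0.1024 = 0.8976
φ_{22} = -0.7194 / 0.8976 = -0.801

-0.801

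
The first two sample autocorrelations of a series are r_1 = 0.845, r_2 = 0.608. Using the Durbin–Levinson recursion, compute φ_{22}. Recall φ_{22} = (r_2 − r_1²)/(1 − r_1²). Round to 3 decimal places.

-0.371

φ_{22} = (r_2 − r_1²) / (1 − r_1²)
r_1² = (0.845)² = 0.714025
Numerator = 0.608 − 0.7140 = -0.1060; denominator = 1 − 0.7140 = 0.2860
φ_{22} = -0.1060 / 0.2860 = -0.371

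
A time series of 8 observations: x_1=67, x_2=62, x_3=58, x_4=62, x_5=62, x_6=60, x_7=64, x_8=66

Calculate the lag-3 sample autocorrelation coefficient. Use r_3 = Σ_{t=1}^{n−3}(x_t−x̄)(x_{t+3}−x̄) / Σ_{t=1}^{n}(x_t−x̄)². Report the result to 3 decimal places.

Mean x̄ = (67 + 62 + 58 + 62 + 62 + 60 + 64 + 66)/8 = 62.6250
Deviations from mean: 4.3750, -0.6250, -4.6250, -0.6250, -0.6250, -2.6250, 1.3750, 3.3750
Σ(x_t−x̄)(x_{t+3}−x̄) = (-2.7344) + (0.3906) + (12.1406) + (-0.8594) + (-2.1094) = 6.8281
Denominator Σ(x_t−x̄)² = 61.8750
r_3 = 6.8281 / 61.8750 = 0.110

0.110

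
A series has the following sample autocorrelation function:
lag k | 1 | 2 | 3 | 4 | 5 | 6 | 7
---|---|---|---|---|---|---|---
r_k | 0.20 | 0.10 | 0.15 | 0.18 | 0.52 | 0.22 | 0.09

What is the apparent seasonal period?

5

The largest autocorrelation is r_5 = 0.52; the remaining lags stay at or below 0.22.
The dominant spike at lag 5 indicates a seasonal period of 5.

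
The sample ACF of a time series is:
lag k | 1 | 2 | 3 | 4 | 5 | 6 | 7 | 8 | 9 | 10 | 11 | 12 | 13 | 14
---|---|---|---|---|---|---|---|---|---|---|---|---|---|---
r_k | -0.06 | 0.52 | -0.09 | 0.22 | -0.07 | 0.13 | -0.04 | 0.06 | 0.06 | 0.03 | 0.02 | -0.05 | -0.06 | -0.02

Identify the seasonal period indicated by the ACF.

The largest autocorrelation is r_2 = 0.52, with a weaker echo at lag 4 (0.22); the remaining lags stay at or below 0.13.
The dominant spike at lag 2 indicates a seasonal period of 2.

2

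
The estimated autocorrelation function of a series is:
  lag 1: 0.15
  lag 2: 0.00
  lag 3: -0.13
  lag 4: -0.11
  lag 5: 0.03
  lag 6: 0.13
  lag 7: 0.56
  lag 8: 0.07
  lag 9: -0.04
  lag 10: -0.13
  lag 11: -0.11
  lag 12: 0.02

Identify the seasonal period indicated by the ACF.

7

The largest autocorrelation is r_7 = 0.56; the remaining lags stay at or below 0.15.
The dominant spike at lag 7 indicates a seasonal period of 7.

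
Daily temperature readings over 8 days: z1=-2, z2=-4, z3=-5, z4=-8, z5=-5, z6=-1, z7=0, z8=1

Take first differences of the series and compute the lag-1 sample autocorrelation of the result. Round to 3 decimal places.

0.280

First differences Δz: -2, -1, -3, 3, 4, 1, 1
Mean of differences = 0.4286
Numerator Σ(Δz_t−Δz̄)(Δz_{t+1}−Δz̄) = 11.1020
Denominator Σ(Δz_t−Δz̄)² = 39.7143
r_1(Δz) = 11.1020 / 39.7143 = 0.280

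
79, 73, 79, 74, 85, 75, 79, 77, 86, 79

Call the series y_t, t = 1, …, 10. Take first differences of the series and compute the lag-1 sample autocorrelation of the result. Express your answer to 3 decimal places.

First differences Δy: -6, 6, -5, 11, -10, 4, -2, 9, -7
Mean of differences = 0.0000
Numerator Σ(Δy_t−Δȳ)(Δy_{t+1}−Δȳ) = -360.0000
Denominator Σ(Δy_t−Δȳ)² = 468.0000
r_1(Δy) = -360.0000 / 468.0000 = -0.769

-0.769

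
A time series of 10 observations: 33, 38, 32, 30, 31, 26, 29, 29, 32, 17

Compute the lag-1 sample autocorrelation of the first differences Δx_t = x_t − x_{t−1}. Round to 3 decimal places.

-0.323

First differences Δx: 5, -6, -2, 1, -5, 3, 0, 3, -15
Mean of differences = -1.7778
Numerator Σ(Δx_t−Δx̄)(Δx_{t+1}−Δx̄) = -98.8272
Denominator Σ(Δx_t−Δx̄)² = 305.5556
r_1(Δx) = -98.8272 / 305.5556 = -0.323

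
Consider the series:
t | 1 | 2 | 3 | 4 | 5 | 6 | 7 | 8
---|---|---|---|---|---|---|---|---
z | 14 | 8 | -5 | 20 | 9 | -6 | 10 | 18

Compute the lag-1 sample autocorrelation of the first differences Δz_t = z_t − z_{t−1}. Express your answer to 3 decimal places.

First differences Δz: -6, -13, 25, -11, -15, 16, 8
Mean of differences = 0.5714
Numerator Σ(Δz_t−Δz̄)(Δz_{t+1}−Δz̄) = -470.4694
Denominator Σ(Δz_t−Δz̄)² = 1493.7143
r_1(Δz) = -470.4694 / 1493.7143 = -0.315

-0.315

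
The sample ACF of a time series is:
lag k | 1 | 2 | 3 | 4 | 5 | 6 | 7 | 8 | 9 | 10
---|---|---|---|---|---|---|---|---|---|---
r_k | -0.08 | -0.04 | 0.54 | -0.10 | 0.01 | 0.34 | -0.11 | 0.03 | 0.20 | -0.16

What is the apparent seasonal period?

3

The largest autocorrelation is r_3 = 0.54, with weaker echoes at lags 6 (0.34) and 9 (0.20); the remaining lags stay at or below 0.03.
The dominant spike at lag 3 indicates a seasonal period of 3.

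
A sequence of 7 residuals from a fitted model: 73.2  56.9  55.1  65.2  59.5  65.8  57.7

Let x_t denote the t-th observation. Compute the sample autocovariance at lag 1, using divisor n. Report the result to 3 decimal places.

-11.214

Mean x̄ = (73.2 + 56.9 + 55.1 + 65.2 + 59.5 + 65.8 + 57.7)/7 = 61.9143
Deviations: 11.2857, -5.0143, -6.8143, 3.2857, -2.4143, 3.8857, -4.2143
Σ_{t=1}^{6}(x_t−x̄)(x_{t+1}−x̄) = -78.5002
γ_1 = -78.5002 / 7 = -11.214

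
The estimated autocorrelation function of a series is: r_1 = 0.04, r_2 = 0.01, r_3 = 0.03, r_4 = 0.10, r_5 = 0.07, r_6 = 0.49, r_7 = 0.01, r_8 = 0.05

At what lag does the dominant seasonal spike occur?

The largest autocorrelation is r_6 = 0.49; the remaining lags stay at or below 0.10.
The dominant spike at lag 6 indicates a seasonal period of 6.

6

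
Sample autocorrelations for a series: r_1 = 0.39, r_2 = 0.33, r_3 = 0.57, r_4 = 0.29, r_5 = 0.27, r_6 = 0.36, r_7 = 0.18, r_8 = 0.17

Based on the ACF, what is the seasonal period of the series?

The largest autocorrelation is r_3 = 0.57; the remaining lags stay at or below 0.39. The elevated value at lag 1 (0.39), dropping to 0.33 at lag 2, reflects decaying short-term dependence rather than seasonality.
The dominant spike at lag 3 indicates a seasonal period of 3.

3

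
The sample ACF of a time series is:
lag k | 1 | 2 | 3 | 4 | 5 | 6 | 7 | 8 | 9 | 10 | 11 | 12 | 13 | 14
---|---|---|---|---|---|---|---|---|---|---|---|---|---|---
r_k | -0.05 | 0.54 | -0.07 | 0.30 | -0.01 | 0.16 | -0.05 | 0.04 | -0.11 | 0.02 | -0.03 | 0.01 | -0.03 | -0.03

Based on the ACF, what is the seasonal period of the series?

The largest autocorrelation is r_2 = 0.54, with weaker echoes at lags 4 (0.30) and 6 (0.16); the remaining lags stay at or below 0.04.
The dominant spike at lag 2 indicates a seasonal period of 2.

2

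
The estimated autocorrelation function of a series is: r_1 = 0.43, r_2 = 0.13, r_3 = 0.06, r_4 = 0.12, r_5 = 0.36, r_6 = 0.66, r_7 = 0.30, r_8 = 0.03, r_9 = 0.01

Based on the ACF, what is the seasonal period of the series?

6

The largest autocorrelation is r_6 = 0.66; the remaining lags stay at or below 0.43. The elevated value at lag 1 (0.43), dropping to 0.13 at lag 2, reflects decaying short-term dependence rather than seasonality.
The dominant spike at lag 6 indicates a seasonal period of 6.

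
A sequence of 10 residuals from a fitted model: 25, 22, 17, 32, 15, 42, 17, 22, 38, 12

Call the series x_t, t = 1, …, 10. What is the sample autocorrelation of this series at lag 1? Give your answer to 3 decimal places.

Mean x̄ = (25 + 22 + 17 + 32 + 15 + 42 + 17 + 22 + 38 + 12)/10 = 24.2000
Numerator Σ_{t=1}^{9}(x_t−x̄)(x_{t+1}−x̄) = -588.6400
Denominator Σ(x_t−x̄)² = 915.6000
r_1 = -588.6400 / 915.6000 = -0.643

-0.643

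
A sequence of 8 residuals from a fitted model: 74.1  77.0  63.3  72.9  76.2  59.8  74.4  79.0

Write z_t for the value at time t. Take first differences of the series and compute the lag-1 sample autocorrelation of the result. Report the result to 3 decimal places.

-0.456

First differences Δz: 2.9, -13.7, 9.6, 3.3, -16.4, 14.6, 4.6
Mean of differences = 0.7000
Numerator Σ(Δz_t−Δz̄)(Δz_{t+1}−Δz̄) = -364.6400
Denominator Σ(Δz_t−Δz̄)² = 799.0000
r_1(Δz) = -364.6400 / 799.0000 = -0.456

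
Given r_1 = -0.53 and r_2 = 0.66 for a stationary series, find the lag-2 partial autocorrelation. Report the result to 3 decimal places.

φ_{22} = (r_2 − r_1²) / (1 − r_1²)
r_1² = (-0.53)² = 0.2809
Numerator = 0.66 − 0.2809 = 0.3791; denominator = 1 − 0.2809 = 0.7191
φ_{22} = 0.3791 / 0.7191 = 0.527

0.527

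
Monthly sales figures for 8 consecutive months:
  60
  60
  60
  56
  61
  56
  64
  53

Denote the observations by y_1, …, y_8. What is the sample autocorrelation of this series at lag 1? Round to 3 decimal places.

-0.670

Mean ȳ = (60 + 60 + 60 + 56 + 61 + 56 + 64 + 53)/8 = 58.7500
Deviations from mean: 1.2500, 1.2500, 1.2500, -2.7500, 2.2500, -2.7500, 5.2500, -5.7500
Σ(y_t−ȳ)(y_{t+1}−ȳ) = (1.5625) + (1.5625) + (-3.4375) + (-6.1875) + (-6.1875) + (-14.4375) + (-30.1875) = -57.3125
Denominator Σ(y_t−ȳ)² = 85.5000
r_1 = -57.3125 / 85.5000 = -0.670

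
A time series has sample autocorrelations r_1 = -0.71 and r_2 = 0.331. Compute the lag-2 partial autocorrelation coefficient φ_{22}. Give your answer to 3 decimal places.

φ_{22} = (r_2 − r_1²) / (1 − r_1²)
r_1² = (-0.71)² = 0.5041
Numerator = 0.331 − 0.5041 = -0.1731; denominator = 1 − 0.5041 = 0.4959
φ_{22} = -0.1731 / 0.4959 = -0.349

-0.349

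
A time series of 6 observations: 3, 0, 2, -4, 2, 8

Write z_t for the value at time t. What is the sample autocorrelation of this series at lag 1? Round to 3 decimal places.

-0.044

Mean z̄ = (3 + 0 + 2 − 4 + 2 + 8)/6 = 1.8333
Deviations from mean: 1.1667, -1.8333, 0.1667, -5.8333, 0.1667, 6.1667
Σ(z_t−z̄)(z_{t+1}−z̄) = (-2.1389) + (-0.3056) + (-0.9722) + (-0.9722) + (1.0278) = -3.3611
Denominator Σ(z_t−z̄)² = 76.8333
r_1 = -3.3611 / 76.8333 = -0.044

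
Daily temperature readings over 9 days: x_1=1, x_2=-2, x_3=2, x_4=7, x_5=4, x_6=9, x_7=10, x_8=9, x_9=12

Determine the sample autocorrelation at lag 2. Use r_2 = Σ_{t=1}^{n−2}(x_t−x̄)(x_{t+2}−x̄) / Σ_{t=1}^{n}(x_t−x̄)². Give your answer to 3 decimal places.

Mean x̄ = (1 − 2 + 2 + 7 + 4 + 9 + 10 + 9 + 12)/9 = 5.7778
Σ(x_t−x̄)(x_{t+2}−x̄) = (18.0494) + (-9.5062) + (6.7160) + (3.9383) + (-7.5062) + (10.3827) + (26.2716) = 48.3457
Denominator Σ(x_t−x̄)² = 179.5556
r_2 = 48.3457 / 179.5556 = 0.269

0.269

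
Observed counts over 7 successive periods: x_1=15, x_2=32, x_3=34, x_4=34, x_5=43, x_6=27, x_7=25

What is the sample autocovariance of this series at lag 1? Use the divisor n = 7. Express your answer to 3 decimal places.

3.143

Mean x̄ = (15 + 32 + 34 + 34 + 43 + 27 + 25)/7 = 30.0000
Deviations: -15.0000, 2.0000, 4.0000, 4.0000, 13.0000, -3.0000, -5.0000
Σ_{t=1}^{6}(x_t−x̄)(x_{t+1}−x̄) = 22.0000
γ_1 = 22.0000 / 7 = 3.143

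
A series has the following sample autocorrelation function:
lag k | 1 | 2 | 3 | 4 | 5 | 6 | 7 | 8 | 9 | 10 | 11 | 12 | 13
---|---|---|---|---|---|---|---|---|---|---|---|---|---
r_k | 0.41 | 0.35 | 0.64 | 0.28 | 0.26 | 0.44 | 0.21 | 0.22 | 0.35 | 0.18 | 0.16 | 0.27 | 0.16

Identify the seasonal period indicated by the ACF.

The largest autocorrelation is r_3 = 0.64, with a weaker echo at lag 6 (0.44); the remaining lags stay at or below 0.41. The elevated value at lag 1 (0.41), dropping to 0.35 at lag 2, reflects decaying short-term dependence rather than seasonality.
The dominant spike at lag 3 indicates a seasonal period of 3.

3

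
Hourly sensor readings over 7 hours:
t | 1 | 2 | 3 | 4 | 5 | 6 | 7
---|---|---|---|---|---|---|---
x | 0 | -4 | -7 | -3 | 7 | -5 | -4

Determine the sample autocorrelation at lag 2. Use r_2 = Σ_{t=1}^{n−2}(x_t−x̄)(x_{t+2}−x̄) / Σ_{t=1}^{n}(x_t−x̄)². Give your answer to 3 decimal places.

-0.528

Mean x̄ = (0 − 4 − 7 − 3 + 7 − 5 − 4)/7 = -2.2857
Deviations from mean: 2.2857, -1.7143, -4.7143, -0.7143, 9.2857, -2.7143, -1.7143
Numerator Σ_{t=1}^{5}(x_t−x̄)(x_{t+2}−x̄) = -67.3061
Denominator Σ(x_t−x̄)² = 127.4286
r_2 = -67.3061 / 127.4286 = -0.528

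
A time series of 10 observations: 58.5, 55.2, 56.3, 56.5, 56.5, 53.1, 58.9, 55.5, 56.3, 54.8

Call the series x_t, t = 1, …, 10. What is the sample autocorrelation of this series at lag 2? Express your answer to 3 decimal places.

Mean x̄ = (58.5 + 55.2 + 56.3 + 56.5 + 56.5 + 53.1 + 58.9 + 55.5 + 56.3 + 54.8)/10 = 56.1600
Numerator Σ_{t=1}^{8}(x_t−x̄)(x_{t+2}−x̄) = 3.2408
Denominator Σ(x_t−x̄)² = 25.8240
r_2 = 3.2408 / 25.8240 = 0.125

0.125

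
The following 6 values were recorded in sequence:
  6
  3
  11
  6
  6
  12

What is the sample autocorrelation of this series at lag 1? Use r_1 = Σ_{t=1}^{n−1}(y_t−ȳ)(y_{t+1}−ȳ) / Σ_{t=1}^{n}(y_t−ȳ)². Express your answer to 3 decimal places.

-0.328

Mean ȳ = (6 + 3 + 11 + 6 + 6 + 12)/6 = 7.3333
Deviations from mean: -1.3333, -4.3333, 3.6667, -1.3333, -1.3333, 4.6667
Numerator Σ_{t=1}^{5}(y_t−ȳ)(y_{t+1}−ȳ) = -19.4444
Denominator Σ(y_t−ȳ)² = 59.3333
r_1 = -19.4444 / 59.3333 = -0.328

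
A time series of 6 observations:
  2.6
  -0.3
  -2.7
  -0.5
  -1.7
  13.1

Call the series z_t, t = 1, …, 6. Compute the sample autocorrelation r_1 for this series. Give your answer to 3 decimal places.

-0.082

Mean z̄ = (2.6 − 0.3 − 2.7 − 0.5 − 1.7 + 13.1)/6 = 1.7500
Deviations from mean: 0.8500, -2.0500, -4.4500, -2.2500, -3.4500, 11.3500
Numerator Σ_{t=1}^{5}(z_t−z̄)(z_{t+1}−z̄) = -14.0025
Denominator Σ(z_t−z̄)² = 170.5150
r_1 = -14.0025 / 170.5150 = -0.082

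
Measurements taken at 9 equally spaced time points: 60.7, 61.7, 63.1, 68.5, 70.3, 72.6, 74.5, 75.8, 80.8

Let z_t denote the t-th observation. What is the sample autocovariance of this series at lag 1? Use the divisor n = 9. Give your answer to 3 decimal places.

27.195

Mean z̄ = (60.7 + 61.7 + 63.1 + 68.5 + 70.3 + 72.6 + 74.5 + 75.8 + 80.8)/9 = 69.7778
Σ_{t=1}^{8}(z_t−z̄)(z_{t+1}−z̄) = 244.7528
γ_1 = 244.7528 / 9 = 27.195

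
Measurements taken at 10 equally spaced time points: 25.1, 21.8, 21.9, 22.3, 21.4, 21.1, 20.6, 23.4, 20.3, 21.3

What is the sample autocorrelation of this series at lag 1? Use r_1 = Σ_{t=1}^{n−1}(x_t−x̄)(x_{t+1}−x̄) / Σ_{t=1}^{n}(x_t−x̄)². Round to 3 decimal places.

-0.133

Mean x̄ = (25.1 + 21.8 + 21.9 + 22.3 + 21.4 + 21.1 + 20.6 + 23.4 + 20.3 + 21.3)/10 = 21.9200
Numerator Σ_{t=1}^{9}(x_t−x̄)(x_{t+1}−x̄) = -2.4224
Denominator Σ(x_t−x̄)² = 18.1560
r_1 = -2.4224 / 18.1560 = -0.133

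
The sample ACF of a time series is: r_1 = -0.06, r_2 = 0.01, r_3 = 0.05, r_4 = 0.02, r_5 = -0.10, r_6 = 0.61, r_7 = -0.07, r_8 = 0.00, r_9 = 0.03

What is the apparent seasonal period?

6

The largest autocorrelation is r_6 = 0.61; the remaining lags stay at or below 0.05.
The dominant spike at lag 6 indicates a seasonal period of 6.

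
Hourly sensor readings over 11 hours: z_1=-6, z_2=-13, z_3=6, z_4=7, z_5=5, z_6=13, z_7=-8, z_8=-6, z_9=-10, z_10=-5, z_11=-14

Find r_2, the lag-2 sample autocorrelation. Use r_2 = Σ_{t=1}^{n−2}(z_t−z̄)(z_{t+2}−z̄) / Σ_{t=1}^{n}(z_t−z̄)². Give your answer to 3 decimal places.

0.159

Mean z̄ = (-6 − 13 + 6 + 7 + 5 + 13 − 8 − 6 − 10 − 5 − 14)/11 = -2.8182
Numerator Σ_{t=1}^{9}(z_t−z̄)(z_{t+2}−z̄) = 129.8430
Denominator Σ(z_t−z̄)² = 817.6364
r_2 = 129.8430 / 817.6364 = 0.159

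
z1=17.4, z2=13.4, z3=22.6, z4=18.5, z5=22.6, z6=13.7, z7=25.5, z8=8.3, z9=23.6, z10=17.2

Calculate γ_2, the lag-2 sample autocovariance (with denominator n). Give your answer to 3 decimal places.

Mean z̄ = (17.4 + 13.4 + 22.6 + 18.5 + 22.6 + 13.7 + 25.5 + 8.3 + 23.6 + 17.2)/10 = 18.2800
Σ_{t=1}^{8}(z_t−z̄)(z_{t+2}−z̄) = 138.8672
γ_2 = 138.8672 / 10 = 13.887

13.887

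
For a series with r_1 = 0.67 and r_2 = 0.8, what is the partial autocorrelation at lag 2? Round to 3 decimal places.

φ_{22} = (r_2 − r_1²) / (1 − r_1²)
r_1² = (0.67)² = 0.4489
Numerator = 0.8 − 0.4489 = 0.3511; denominator = 1 − 0.4489 = 0.5511
φ_{22} = 0.3511 / 0.5511 = 0.637

0.637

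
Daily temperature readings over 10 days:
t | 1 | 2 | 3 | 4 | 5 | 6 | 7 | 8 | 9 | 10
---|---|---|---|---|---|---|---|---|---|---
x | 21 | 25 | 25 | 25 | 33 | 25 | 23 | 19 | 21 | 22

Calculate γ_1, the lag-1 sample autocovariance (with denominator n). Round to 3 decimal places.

4.239

Mean x̄ = (21 + 25 + 25 + 25 + 33 + 25 + 23 + 19 + 21 + 22)/10 = 23.9000
Σ_{t=1}^{9}(x_t−x̄)(x_{t+1}−x̄) = 42.3900
γ_1 = 42.3900 / 10 = 4.239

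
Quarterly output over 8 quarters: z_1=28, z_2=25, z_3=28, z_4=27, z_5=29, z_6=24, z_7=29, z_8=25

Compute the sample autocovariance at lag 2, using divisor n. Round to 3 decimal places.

Mean z̄ = (28 + 25 + 28 + 27 + 29 + 24 + 29 + 25)/8 = 26.8750
Deviations: 1.1250, -1.8750, 1.1250, 0.1250, 2.1250, -2.8750, 2.1250, -1.8750
Σ_{t=1}^{6}(z_t−z̄)(z_{t+2}−z̄) = 12.9688
γ_2 = 12.9688 / 8 = 1.621

1.621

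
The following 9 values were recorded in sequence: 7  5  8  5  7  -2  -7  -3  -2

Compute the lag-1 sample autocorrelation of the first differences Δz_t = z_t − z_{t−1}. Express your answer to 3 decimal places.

-0.146

First differences Δz: -2, 3, -3, 2, -9, -5, 4, 1
Mean of differences = -1.1250
Numerator Σ(Δz_t−Δz̄)(Δz_{t+1}−Δz̄) = -20.2656
Denominator Σ(Δz_t−Δz̄)² = 138.8750
r_1(Δz) = -20.2656 / 138.8750 = -0.146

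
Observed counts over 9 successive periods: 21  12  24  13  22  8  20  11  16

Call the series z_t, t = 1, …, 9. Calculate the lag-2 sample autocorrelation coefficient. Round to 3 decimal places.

0.730

Mean z̄ = (21 + 12 + 24 + 13 + 22 + 8 + 20 + 11 + 16)/9 = 16.3333
Σ(z_t−z̄)(z_{t+2}−z̄) = (35.7778) + (14.4444) + (43.4444) + (27.7778) + (20.7778) + (44.4444) + (-1.2222) = 185.4444
Denominator Σ(z_t−z̄)² = 254.0000
r_2 = 185.4444 / 254.0000 = 0.730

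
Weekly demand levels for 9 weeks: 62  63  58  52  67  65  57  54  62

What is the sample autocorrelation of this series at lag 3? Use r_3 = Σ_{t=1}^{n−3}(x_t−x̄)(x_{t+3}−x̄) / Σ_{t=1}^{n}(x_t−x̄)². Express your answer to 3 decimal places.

Mean x̄ = (62 + 63 + 58 + 52 + 67 + 65 + 57 + 54 + 62)/9 = 60.0000
Σ(x_t−x̄)(x_{t+3}−x̄) = (-16.0000) + (21.0000) + (-10.0000) + (24.0000) + (-42.0000) + (10.0000) = -13.0000
Denominator Σ(x_t−x̄)² = 204.0000
r_3 = -13.0000 / 204.0000 = -0.064

-0.064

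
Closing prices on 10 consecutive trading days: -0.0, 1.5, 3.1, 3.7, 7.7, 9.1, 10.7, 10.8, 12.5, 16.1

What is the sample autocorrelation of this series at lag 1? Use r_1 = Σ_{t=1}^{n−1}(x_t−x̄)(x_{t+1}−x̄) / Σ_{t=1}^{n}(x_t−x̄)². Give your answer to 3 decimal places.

0.655

Mean x̄ = (-0.0 + 1.5 + 3.1 + 3.7 + 7.7 + 9.1 + 10.7 + 10.8 + 12.5 + 16.1)/10 = 7.5200
Numerator Σ_{t=1}^{9}(x_t−x̄)(x_{t+1}−x̄) = 162.8776
Denominator Σ(x_t−x̄)² = 248.7360
r_1 = 162.8776 / 248.7360 = 0.655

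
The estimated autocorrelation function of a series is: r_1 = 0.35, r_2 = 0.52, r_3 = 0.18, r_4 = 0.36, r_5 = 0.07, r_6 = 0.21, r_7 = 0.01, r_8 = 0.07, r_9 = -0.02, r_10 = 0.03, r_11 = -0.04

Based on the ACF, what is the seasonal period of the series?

2

The largest autocorrelation is r_2 = 0.52, with a weaker echo at lag 4 (0.36); the remaining lags stay at or below 0.35.
The dominant spike at lag 2 indicates a seasonal period of 2.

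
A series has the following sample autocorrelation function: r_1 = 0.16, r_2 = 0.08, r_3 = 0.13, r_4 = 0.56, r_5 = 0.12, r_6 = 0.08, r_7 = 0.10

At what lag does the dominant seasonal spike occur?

4

The largest autocorrelation is r_4 = 0.56; the remaining lags stay at or below 0.16.
The dominant spike at lag 4 indicates a seasonal period of 4.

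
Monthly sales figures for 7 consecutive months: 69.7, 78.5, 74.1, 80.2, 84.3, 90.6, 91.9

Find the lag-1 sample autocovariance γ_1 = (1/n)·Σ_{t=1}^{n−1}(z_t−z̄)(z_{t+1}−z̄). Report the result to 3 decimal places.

26.244

Mean z̄ = (69.7 + 78.5 + 74.1 + 80.2 + 84.3 + 90.6 + 91.9)/7 = 81.3286
Σ_{t=1}^{6}(z_t−z̄)(z_{t+1}−z̄) = 183.7049
γ_1 = 183.7049 / 7 = 26.244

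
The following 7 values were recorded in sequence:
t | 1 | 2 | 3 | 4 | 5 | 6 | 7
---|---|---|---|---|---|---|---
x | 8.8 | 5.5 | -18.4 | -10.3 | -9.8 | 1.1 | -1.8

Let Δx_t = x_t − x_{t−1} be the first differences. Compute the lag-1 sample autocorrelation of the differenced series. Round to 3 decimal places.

First differences Δx: -3.3, -23.9, 8.1, 0.5, 10.9, -2.9
Mean of differences = -1.7667
Numerator Σ(Δx_t−Δx̄)(Δx_{t+1}−Δx̄) = -147.7244
Denominator Σ(Δx_t−Δx̄)² = 756.4533
r_1(Δx) = -147.7244 / 756.4533 = -0.195

-0.195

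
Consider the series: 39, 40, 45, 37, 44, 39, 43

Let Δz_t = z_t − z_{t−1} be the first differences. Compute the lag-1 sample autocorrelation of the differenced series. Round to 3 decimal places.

First differences Δz: 1, 5, -8, 7, -5, 4
Mean of differences = 0.6667
Numerator Σ(Δz_t−Δz̄)(Δz_{t+1}−Δz̄) = -145.7778
Denominator Σ(Δz_t−Δz̄)² = 177.3333
r_1(Δz) = -145.7778 / 177.3333 = -0.822

-0.822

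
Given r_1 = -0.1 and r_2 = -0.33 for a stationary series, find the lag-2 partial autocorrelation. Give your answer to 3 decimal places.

φ_{22} = (r_2 − r_1²) / (1 − r_1²)
r_1² = (-0.1)² = 0.01
Numerator = -0.33 − 0.0100 = -0.3400; denominator = 1 − 0.0100 = 0.9900
φ_{22} = -0.3400 / 0.9900 = -0.343

-0.343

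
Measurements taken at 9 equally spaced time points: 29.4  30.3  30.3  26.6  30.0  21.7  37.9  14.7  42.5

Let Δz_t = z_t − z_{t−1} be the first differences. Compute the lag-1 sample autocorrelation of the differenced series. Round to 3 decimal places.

-0.712

First differences Δz: 0.9, 0.0, -3.7, 3.4, -8.3, 16.2, -23.2, 27.8
Mean of differences = 1.6375
Numerator Σ(Δz_t−Δz̄)(Δz_{t+1}−Δz̄) = -1173.1964
Denominator Σ(Δz_t−Δz̄)² = 1647.0188
r_1(Δz) = -1173.1964 / 1647.0188 = -0.712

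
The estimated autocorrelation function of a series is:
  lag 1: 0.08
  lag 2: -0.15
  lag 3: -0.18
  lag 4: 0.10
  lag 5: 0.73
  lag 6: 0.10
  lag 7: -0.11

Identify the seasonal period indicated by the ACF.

The largest autocorrelation is r_5 = 0.73; the remaining lags stay at or below 0.10.
The dominant spike at lag 5 indicates a seasonal period of 5.

5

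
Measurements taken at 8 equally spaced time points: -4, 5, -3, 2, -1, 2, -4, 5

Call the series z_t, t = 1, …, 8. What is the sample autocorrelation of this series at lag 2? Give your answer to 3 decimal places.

Mean z̄ = (-4 + 5 − 3 + 2 − 1 + 2 − 4 + 5)/8 = 0.2500
Deviations from mean: -4.2500, 4.7500, -3.2500, 1.7500, -1.2500, 1.7500, -4.2500, 4.7500
Σ(z_t−z̄)(z_{t+2}−z̄) = (13.8125) + (8.3125) + (4.0625) + (3.0625) + (5.3125) + (8.3125) = 42.8750
Denominator Σ(z_t−z̄)² = 99.5000
r_2 = 42.8750 / 99.5000 = 0.431

0.431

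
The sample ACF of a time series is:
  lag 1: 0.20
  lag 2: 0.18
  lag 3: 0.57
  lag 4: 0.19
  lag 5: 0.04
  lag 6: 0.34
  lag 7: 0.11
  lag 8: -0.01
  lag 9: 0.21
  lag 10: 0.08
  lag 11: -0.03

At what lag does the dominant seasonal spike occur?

3

The largest autocorrelation is r_3 = 0.57, with weaker echoes at lags 6 (0.34) and 9 (0.21); the remaining lags stay at or below 0.20.
The dominant spike at lag 3 indicates a seasonal period of 3.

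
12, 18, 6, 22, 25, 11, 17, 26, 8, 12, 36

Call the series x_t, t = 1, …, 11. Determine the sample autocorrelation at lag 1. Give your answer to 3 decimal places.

Mean x̄ = (12 + 18 + 6 + 22 + 25 + 11 + 17 + 26 + 8 + 12 + 36)/11 = 17.5455
Numerator Σ_{t=1}^{10}(x_t−x̄)(x_{t+1}−x̄) = -205.9339
Denominator Σ(x_t−x̄)² = 816.7273
r_1 = -205.9339 / 816.7273 = -0.252

-0.252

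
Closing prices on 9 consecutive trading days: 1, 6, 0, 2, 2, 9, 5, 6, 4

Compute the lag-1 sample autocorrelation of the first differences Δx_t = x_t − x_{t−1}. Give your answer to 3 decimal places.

-0.569

First differences Δx: 5, -6, 2, 0, 7, -4, 1, -2
Mean of differences = 0.3750
Numerator Σ(Δx_t−Δx̄)(Δx_{t+1}−Δx̄) = -76.1406
Denominator Σ(Δx_t−Δx̄)² = 133.8750
r_1(Δx) = -76.1406 / 133.8750 = -0.569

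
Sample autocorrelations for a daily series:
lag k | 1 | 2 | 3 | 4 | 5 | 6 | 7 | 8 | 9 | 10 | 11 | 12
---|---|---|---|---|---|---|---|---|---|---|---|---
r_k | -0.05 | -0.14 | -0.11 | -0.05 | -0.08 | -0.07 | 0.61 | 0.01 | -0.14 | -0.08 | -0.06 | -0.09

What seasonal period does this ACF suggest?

The largest autocorrelation is r_7 = 0.61; the remaining lags stay at or below 0.01.
The dominant spike at lag 7 indicates a seasonal period of 7.

7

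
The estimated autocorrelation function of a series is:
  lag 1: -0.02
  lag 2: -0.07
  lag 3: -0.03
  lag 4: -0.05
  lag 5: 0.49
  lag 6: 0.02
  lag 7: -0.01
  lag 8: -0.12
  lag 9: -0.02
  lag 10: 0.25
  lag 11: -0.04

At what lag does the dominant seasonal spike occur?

The largest autocorrelation is r_5 = 0.49, with a weaker echo at lag 10 (0.25); the remaining lags stay at or below 0.02.
The dominant spike at lag 5 indicates a seasonal period of 5.

5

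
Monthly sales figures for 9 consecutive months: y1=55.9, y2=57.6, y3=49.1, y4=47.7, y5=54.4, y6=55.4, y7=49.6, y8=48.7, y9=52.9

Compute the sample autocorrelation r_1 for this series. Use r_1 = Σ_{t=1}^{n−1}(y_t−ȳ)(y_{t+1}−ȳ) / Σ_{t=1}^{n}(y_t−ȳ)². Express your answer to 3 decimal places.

0.123

Mean ȳ = (55.9 + 57.6 + 49.1 + 47.7 + 54.4 + 55.4 + 49.6 + 48.7 + 52.9)/9 = 52.3667
Numerator Σ_{t=1}^{8}(y_t−ȳ)(y_{t+1}−ȳ) = 13.1156
Denominator Σ(y_t−ȳ)² = 107.0400
r_1 = 13.1156 / 107.0400 = 0.123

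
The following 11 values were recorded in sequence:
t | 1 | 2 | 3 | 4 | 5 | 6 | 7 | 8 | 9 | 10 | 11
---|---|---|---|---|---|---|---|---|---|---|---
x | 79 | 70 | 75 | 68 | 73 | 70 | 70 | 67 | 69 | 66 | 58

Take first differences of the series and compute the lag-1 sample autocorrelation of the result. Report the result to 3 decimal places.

-0.567

First differences Δx: -9, 5, -7, 5, -3, 0, -3, 2, -3, -8
Mean of differences = -2.1000
Numerator Σ(Δx_t−Δx̄)(Δx_{t+1}−Δx̄) = -130.8100
Denominator Σ(Δx_t−Δx̄)² = 230.9000
r_1(Δx) = -130.8100 / 230.9000 = -0.567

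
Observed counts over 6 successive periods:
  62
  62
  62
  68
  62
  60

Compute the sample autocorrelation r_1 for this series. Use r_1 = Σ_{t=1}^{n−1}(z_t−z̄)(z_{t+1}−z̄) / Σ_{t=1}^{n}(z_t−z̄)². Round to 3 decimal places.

-0.119

Mean z̄ = (62 + 62 + 62 + 68 + 62 + 60)/6 = 62.6667
Deviations from mean: -0.6667, -0.6667, -0.6667, 5.3333, -0.6667, -2.6667
Σ(z_t−z̄)(z_{t+1}−z̄) = (0.4444) + (0.4444) + (-3.5556) + (-3.5556) + (1.7778) = -4.4444
Denominator Σ(z_t−z̄)² = 37.3333
r_1 = -4.4444 / 37.3333 = -0.119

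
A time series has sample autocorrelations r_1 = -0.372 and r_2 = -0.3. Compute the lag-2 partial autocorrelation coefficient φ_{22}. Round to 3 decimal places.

-0.509

φ_{22} = (r_2 − r_1²) / (1 − r_1²)
r_1² = (-0.372)² = 0.138384
Numerator = -0.3 − 0.1384 = -0.4384; denominator = 1 − 0.1384 = 0.8616
φ_{22} = -0.4384 / 0.8616 = -0.509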